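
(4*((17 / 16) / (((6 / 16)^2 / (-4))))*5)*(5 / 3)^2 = -136000 / 81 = -1679.01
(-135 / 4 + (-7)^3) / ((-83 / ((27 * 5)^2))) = 27465075 / 332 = 82726.13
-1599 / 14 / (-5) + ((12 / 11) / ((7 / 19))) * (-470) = -150573 / 110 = -1368.85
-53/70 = -0.76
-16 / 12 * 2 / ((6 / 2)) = -8 / 9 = -0.89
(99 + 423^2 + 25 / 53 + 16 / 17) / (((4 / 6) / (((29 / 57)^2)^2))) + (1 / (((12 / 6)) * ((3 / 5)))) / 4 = 456358548076069 / 25362551736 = 17993.40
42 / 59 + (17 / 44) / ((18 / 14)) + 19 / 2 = 245611 / 23364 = 10.51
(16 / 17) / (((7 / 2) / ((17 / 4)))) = 8 / 7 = 1.14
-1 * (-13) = 13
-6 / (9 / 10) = -20 / 3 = -6.67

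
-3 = -3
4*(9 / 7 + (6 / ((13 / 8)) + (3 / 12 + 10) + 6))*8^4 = 347799.91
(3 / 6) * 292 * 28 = 4088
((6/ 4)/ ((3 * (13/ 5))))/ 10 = 1/ 52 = 0.02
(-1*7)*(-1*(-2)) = -14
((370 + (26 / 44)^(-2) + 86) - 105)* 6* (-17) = -36094.12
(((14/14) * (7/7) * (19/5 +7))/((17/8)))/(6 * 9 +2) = 54/595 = 0.09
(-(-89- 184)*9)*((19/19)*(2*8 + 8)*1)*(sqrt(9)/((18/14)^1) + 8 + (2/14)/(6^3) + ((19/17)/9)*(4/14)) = 10394943/17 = 611467.24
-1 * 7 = -7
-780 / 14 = -390 / 7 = -55.71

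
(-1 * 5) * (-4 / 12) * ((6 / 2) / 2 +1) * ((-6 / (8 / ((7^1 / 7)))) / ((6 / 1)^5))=-25 / 62208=-0.00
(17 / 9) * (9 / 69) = 17 / 69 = 0.25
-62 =-62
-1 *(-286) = 286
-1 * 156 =-156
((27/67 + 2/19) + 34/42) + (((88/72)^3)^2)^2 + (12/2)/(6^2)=12.60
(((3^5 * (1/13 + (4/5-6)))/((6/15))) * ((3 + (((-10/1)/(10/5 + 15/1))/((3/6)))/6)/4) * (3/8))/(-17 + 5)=296703/4352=68.18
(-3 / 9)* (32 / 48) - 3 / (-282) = -179 / 846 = -0.21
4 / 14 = 2 / 7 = 0.29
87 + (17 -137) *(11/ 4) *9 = -2883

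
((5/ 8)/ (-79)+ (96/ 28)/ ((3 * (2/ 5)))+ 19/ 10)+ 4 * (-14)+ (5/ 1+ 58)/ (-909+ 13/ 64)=-1347482889/ 26256440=-51.32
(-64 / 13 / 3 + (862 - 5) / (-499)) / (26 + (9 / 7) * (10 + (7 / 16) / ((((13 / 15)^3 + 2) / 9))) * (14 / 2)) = -9356271568 / 360403260477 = -0.03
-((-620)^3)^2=-56800235584000000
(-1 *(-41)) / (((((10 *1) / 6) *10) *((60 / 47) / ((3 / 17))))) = 5781 / 17000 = 0.34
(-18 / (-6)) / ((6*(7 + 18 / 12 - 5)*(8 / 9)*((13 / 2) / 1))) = 9 / 364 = 0.02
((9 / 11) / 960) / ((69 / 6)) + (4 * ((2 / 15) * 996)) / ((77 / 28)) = 7819267 / 40480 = 193.16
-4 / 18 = -2 / 9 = -0.22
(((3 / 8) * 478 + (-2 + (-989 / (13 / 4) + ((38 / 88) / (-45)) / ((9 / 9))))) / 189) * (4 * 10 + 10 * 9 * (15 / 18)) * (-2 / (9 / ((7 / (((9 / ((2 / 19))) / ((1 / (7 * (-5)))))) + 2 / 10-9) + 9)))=488971444 / 143981145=3.40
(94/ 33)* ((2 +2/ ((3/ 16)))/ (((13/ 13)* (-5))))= -3572/ 495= -7.22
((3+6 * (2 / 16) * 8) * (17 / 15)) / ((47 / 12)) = 612 / 235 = 2.60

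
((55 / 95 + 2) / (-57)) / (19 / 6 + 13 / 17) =-1666 / 144761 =-0.01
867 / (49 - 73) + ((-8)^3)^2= 2096863 / 8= 262107.88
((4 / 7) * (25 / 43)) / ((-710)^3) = -1 / 1077312110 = -0.00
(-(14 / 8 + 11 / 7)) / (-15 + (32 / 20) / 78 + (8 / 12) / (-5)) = 18135 / 82516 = 0.22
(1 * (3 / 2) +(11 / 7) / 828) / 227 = 8705 / 1315692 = 0.01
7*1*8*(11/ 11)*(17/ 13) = 952/ 13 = 73.23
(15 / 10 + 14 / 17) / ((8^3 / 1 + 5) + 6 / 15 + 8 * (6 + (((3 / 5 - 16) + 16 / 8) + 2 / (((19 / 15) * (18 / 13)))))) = 22515 / 4528358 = 0.00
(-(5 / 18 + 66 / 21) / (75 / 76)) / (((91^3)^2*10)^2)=-8189 / 76184833901464129904767136250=-0.00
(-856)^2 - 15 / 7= 5129137 / 7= 732733.86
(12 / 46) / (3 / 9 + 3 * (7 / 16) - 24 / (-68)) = 4896 / 37513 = 0.13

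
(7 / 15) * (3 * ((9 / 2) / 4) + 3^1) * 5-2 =103 / 8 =12.88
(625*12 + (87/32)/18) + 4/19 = 27361319/3648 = 7500.36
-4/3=-1.33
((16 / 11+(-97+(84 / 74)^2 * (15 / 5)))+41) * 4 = -3052752 / 15059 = -202.72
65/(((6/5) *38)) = 325/228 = 1.43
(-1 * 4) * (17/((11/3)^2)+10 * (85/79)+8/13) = -6282612/124267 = -50.56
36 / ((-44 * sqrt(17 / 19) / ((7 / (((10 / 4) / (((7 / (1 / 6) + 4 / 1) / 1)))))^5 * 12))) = -11963357813256192 * sqrt(323) / 584375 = -367927903026.40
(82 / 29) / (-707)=-82 / 20503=-0.00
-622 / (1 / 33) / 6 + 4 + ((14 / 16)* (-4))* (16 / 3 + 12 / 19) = -195959 / 57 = -3437.88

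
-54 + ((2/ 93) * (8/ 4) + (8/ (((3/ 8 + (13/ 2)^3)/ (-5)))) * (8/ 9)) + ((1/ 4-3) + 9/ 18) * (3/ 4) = -55.77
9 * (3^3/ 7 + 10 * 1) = 873/ 7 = 124.71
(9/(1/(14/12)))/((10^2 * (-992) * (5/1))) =-21/992000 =-0.00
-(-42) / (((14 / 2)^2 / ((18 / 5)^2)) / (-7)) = -1944 / 25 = -77.76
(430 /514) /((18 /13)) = 2795 /4626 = 0.60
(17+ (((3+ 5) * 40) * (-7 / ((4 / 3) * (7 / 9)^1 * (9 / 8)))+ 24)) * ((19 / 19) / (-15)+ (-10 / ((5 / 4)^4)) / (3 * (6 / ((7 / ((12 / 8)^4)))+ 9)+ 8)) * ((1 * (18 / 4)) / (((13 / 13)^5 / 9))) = 7774375653 / 672250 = 11564.71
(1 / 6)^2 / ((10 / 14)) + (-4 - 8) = -2153 / 180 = -11.96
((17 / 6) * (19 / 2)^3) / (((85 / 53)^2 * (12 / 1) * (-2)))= -19266931 / 489600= -39.35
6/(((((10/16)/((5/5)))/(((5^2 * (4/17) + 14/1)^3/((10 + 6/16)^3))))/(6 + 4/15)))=29734996934656/70229738275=423.40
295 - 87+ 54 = 262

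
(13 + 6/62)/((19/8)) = 3248/589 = 5.51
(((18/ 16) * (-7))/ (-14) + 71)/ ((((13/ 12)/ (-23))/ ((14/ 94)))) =-553035/ 2444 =-226.28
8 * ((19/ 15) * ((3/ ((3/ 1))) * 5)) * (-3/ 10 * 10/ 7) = -152/ 7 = -21.71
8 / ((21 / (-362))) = -2896 / 21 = -137.90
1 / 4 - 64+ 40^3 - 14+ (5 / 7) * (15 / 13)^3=3932308631 / 61516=63923.35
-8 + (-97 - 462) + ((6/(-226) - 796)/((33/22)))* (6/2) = -243973/113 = -2159.05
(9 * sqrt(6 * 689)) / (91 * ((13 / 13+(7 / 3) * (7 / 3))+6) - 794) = 81 * sqrt(4134) / 3046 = 1.71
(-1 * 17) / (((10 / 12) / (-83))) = 8466 / 5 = 1693.20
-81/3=-27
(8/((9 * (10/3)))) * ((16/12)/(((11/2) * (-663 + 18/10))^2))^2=8000/2951385362691582267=0.00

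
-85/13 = -6.54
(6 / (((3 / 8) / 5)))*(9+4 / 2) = 880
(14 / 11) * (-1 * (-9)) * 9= 1134 / 11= 103.09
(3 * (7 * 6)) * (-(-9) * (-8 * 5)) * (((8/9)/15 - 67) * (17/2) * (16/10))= 41295475.20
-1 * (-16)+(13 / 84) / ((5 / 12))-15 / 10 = 1041 / 70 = 14.87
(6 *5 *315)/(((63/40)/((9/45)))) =1200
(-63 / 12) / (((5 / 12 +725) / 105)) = -0.76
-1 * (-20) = 20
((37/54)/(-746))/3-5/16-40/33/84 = -12180521/37222416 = -0.33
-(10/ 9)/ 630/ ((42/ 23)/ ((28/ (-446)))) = 23/ 379323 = 0.00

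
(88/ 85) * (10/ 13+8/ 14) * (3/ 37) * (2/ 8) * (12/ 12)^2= 8052/ 286195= 0.03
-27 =-27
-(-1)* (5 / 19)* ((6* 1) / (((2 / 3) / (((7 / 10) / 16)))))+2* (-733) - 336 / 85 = -75961813 / 51680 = -1469.85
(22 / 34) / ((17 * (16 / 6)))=33 / 2312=0.01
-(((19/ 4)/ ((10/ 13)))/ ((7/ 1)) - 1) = 33/ 280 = 0.12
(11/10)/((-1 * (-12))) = 11/120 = 0.09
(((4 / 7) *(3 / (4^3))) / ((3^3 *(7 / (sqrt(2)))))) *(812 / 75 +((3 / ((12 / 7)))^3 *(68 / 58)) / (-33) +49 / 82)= 50375023 *sqrt(2) / 31640716800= 0.00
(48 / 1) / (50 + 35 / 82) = 3936 / 4135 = 0.95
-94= -94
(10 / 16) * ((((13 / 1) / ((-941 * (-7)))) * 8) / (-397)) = -65 / 2615039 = -0.00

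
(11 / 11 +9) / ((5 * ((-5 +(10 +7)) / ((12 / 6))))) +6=6.33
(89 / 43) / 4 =89 / 172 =0.52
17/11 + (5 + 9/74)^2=1673143/60236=27.78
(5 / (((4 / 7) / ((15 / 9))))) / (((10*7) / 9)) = 15 / 8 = 1.88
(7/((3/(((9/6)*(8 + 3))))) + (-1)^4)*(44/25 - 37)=-69599/50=-1391.98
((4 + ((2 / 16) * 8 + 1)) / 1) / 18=1 / 3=0.33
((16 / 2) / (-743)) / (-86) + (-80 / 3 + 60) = 3194912 / 95847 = 33.33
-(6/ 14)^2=-9/ 49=-0.18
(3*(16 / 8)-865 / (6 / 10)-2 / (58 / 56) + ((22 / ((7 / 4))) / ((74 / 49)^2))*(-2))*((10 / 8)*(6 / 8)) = -862676015 / 635216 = -1358.08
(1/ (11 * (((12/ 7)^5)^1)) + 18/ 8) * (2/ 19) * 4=325021/ 342144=0.95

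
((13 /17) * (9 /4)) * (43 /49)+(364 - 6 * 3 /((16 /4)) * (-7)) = 1322837 /3332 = 397.01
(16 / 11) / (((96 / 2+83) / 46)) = 736 / 1441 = 0.51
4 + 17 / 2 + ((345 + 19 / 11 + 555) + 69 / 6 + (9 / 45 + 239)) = 64071 / 55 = 1164.93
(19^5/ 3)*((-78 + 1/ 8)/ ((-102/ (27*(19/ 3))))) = 29309583863/ 272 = 107755823.03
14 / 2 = 7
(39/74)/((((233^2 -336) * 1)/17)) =663/3992522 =0.00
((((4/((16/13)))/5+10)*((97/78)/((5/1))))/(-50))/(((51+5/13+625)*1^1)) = -6887/87930000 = -0.00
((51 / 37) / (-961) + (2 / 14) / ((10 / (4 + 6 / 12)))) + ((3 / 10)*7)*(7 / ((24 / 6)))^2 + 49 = 441997643 / 7964768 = 55.49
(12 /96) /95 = 0.00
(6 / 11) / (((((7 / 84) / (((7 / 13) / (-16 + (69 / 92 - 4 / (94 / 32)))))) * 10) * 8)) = -658 / 248105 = -0.00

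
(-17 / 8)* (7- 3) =-17 / 2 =-8.50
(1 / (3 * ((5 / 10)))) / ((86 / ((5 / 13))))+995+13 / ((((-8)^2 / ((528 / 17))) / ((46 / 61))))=3477264839 / 3478098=999.76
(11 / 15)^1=11 / 15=0.73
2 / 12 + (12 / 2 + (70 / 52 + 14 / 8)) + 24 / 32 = 781 / 78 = 10.01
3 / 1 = 3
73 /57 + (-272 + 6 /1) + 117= -8420 /57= -147.72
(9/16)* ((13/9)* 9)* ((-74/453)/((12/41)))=-19721/4832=-4.08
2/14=0.14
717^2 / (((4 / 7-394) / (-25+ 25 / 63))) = 44268775 / 1377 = 32148.71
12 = 12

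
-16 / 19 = -0.84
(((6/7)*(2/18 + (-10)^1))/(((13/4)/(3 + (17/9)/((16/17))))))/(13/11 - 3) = 100837/14040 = 7.18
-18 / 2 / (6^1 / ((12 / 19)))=-18 / 19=-0.95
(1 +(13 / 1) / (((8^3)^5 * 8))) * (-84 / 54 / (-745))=0.00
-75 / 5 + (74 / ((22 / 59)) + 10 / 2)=2073 / 11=188.45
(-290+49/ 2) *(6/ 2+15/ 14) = -30267/ 28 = -1080.96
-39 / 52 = -3 / 4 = -0.75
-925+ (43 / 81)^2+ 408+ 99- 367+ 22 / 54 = -5145863 / 6561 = -784.31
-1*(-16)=16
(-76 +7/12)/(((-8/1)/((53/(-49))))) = -47965/4704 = -10.20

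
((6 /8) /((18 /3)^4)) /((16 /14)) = 7 /13824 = 0.00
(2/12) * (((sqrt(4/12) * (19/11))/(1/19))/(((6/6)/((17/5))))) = 6137 * sqrt(3)/990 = 10.74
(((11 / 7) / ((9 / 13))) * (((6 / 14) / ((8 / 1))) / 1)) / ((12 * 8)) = 143 / 112896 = 0.00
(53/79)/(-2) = -0.34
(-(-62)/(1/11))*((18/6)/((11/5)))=930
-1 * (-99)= 99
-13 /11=-1.18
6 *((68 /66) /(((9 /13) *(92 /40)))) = 8840 /2277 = 3.88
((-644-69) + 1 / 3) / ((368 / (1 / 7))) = -1069 / 3864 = -0.28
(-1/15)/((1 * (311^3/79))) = -0.00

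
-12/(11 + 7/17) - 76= -7474/97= -77.05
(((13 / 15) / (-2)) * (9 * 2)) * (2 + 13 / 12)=-481 / 20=-24.05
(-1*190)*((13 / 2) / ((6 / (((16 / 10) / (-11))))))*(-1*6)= -1976 / 11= -179.64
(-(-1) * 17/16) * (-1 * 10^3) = -2125/2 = -1062.50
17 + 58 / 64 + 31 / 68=9989 / 544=18.36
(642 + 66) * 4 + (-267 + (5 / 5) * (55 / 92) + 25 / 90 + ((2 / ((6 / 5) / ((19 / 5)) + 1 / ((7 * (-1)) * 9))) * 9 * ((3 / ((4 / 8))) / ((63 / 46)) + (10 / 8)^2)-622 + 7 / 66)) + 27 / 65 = 978130903943 / 425070360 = 2301.10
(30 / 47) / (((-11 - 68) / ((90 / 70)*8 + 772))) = -164280 / 25991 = -6.32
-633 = -633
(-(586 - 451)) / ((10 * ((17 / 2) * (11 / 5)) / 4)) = -540 / 187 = -2.89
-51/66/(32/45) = -765/704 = -1.09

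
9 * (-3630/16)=-16335/8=-2041.88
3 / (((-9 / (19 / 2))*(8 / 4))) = -19 / 12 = -1.58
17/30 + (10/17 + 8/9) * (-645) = -485611/510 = -952.18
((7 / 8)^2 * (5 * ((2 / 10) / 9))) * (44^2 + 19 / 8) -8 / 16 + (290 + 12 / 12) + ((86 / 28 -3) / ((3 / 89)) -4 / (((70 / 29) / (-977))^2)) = -654855.86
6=6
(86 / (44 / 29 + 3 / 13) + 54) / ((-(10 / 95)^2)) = -9313.69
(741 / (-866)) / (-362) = 741 / 313492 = 0.00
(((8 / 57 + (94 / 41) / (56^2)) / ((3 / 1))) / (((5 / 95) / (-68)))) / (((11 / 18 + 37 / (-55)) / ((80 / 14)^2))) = 193351642000 / 6004901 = 32198.97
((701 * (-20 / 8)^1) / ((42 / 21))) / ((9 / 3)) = -3505 / 12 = -292.08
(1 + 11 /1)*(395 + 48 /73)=346596 /73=4747.89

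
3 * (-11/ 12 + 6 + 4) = 109/ 4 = 27.25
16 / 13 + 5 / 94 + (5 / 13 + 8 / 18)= 23239 / 10998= 2.11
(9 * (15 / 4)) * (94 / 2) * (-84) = -133245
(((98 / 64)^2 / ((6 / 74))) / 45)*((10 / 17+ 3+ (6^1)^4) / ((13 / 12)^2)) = 1962675841 / 2758080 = 711.61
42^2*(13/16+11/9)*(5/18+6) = 1622341/72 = 22532.51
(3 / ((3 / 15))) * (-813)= -12195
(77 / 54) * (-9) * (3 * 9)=-693 / 2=-346.50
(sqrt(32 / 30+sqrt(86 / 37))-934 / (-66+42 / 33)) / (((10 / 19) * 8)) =19 * sqrt(328560+8325 * sqrt(3182)) / 44400+97603 / 28480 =3.81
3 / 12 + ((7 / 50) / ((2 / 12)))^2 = 2389 / 2500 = 0.96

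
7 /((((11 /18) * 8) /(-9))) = -12.89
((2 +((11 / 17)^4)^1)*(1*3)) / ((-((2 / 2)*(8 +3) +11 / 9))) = -4905441 / 9187310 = -0.53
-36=-36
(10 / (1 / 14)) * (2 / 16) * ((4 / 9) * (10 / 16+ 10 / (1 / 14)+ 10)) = 42175 / 36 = 1171.53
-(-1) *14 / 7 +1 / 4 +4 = 25 / 4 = 6.25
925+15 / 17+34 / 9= 142238 / 153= 929.66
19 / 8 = 2.38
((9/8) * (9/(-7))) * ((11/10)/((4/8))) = -891/280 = -3.18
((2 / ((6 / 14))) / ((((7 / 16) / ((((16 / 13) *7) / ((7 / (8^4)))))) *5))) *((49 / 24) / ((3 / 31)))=398196736 / 1755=226892.73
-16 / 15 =-1.07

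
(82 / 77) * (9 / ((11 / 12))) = 10.46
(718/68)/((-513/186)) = -11129/2907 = -3.83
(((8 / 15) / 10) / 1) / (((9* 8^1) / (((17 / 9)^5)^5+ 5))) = 2885315500919170419101256921151 / 484581141692000497419918075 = 5954.25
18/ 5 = 3.60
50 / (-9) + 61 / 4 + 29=1393 / 36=38.69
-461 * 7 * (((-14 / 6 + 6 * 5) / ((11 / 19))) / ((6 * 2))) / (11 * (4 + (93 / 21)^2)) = -249359971 / 5039892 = -49.48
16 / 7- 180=-1244 / 7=-177.71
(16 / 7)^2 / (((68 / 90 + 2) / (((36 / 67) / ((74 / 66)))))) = 3421440 / 3765601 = 0.91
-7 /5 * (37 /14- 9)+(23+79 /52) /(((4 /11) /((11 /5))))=163531 /1040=157.24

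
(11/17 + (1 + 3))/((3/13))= 20.14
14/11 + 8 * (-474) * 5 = -208546/11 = -18958.73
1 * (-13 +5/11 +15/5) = -105/11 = -9.55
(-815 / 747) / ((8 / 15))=-2.05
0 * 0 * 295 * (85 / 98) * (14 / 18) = 0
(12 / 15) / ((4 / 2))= 2 / 5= 0.40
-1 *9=-9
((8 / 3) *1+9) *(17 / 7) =85 / 3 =28.33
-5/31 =-0.16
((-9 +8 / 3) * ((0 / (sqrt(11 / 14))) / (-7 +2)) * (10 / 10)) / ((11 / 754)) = 0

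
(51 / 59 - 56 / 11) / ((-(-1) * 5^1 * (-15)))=2743 / 48675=0.06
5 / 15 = 1 / 3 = 0.33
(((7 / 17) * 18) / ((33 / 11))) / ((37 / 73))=3066 / 629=4.87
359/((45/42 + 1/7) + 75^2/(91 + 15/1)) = 133189/20138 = 6.61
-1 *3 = -3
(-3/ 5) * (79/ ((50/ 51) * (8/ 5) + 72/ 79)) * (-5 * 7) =668.95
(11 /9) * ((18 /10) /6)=11 /30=0.37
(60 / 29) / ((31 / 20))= 1200 / 899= 1.33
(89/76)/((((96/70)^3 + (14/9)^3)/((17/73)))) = 47290138875/1100005111264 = 0.04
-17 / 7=-2.43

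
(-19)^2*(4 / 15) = 1444 / 15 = 96.27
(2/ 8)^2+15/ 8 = 31/ 16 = 1.94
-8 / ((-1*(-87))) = -8 / 87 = -0.09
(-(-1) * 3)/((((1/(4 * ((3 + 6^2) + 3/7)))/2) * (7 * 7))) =6624/343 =19.31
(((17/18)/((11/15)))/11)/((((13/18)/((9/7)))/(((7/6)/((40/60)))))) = 2295/6292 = 0.36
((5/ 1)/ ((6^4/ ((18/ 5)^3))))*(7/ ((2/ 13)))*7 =5733/ 100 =57.33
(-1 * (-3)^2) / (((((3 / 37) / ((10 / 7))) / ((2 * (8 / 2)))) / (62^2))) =-34134720 / 7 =-4876388.57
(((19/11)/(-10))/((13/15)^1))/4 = -57/1144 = -0.05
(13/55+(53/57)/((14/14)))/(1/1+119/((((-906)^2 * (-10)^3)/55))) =40013018880/34310671219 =1.17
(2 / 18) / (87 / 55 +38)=55 / 19593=0.00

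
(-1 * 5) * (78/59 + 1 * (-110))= 32060/59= 543.39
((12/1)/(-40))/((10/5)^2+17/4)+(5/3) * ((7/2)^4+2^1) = 222993/880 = 253.40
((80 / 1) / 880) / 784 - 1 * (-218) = 1880033 / 8624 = 218.00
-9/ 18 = -1/ 2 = -0.50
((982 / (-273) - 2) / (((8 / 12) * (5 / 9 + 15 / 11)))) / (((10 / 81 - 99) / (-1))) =-3063258 / 69237805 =-0.04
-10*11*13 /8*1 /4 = -715 /16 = -44.69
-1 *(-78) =78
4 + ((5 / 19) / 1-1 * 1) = 62 / 19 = 3.26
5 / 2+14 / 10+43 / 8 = 371 / 40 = 9.28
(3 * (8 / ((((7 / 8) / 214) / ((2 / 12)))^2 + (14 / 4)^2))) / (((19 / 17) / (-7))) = -298956288 / 24364669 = -12.27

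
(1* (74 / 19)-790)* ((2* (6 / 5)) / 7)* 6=-1075392 / 665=-1617.13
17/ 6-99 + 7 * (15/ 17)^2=-157303/ 1734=-90.72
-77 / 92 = -0.84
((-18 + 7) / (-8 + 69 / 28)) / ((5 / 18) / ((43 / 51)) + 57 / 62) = 1806 / 1135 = 1.59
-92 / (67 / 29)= -2668 / 67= -39.82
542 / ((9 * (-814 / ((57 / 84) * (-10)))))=25745 / 51282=0.50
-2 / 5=-0.40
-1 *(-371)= 371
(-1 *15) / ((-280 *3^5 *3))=1 / 13608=0.00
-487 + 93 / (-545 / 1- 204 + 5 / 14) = -5105549 / 10481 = -487.12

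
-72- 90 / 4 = -94.50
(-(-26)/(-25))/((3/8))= -208/75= -2.77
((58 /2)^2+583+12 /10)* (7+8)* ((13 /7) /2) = 19851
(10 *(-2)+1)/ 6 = -3.17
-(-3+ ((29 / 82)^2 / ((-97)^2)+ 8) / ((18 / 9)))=-126533073 / 126532232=-1.00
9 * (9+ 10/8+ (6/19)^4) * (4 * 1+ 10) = 336945735/260642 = 1292.75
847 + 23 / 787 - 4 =663464 / 787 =843.03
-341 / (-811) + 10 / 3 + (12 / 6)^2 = 18865 / 2433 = 7.75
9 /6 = 3 /2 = 1.50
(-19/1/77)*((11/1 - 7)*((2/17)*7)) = -0.81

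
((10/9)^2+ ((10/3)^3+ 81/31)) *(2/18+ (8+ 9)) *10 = 158097940/22599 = 6995.79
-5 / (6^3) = -5 / 216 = -0.02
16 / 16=1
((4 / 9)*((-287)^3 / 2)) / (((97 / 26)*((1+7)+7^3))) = -94559612 / 23571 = -4011.69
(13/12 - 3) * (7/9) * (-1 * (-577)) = -92897/108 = -860.16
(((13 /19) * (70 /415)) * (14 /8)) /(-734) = -0.00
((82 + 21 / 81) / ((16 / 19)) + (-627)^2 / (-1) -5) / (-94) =169791689 / 40608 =4181.24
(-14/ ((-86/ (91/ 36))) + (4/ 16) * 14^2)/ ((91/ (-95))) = -1038065/ 20124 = -51.58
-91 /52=-7 /4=-1.75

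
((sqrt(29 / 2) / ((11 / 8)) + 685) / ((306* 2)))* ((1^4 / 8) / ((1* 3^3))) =sqrt(58) / 363528 + 685 / 132192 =0.01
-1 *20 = -20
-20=-20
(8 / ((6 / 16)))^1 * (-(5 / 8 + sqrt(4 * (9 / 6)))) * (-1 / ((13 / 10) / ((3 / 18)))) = 200 / 117 + 320 * sqrt(6) / 117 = 8.41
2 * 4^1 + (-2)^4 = 24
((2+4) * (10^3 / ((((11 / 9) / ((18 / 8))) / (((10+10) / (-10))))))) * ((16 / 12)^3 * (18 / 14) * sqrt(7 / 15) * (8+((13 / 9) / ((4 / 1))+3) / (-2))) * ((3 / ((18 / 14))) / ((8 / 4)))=-364000 * sqrt(105) / 11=-339080.92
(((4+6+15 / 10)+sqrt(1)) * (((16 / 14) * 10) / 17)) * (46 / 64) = 2875 / 476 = 6.04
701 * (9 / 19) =332.05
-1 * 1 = -1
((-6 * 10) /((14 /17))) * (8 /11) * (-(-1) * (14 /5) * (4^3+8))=-117504 /11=-10682.18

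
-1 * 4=-4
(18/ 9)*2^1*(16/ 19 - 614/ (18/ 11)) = -256076/ 171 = -1497.52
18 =18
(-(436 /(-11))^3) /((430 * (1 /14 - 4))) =-36.86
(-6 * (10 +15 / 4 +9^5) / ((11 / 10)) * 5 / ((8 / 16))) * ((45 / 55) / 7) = -318938850 / 847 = -376551.18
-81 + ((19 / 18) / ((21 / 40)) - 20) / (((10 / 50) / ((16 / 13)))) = -471017 / 2457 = -191.70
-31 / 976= -0.03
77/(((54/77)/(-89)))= -527681/54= -9771.87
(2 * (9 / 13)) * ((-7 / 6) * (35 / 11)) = -735 / 143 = -5.14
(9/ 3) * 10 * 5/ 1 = 150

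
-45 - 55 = -100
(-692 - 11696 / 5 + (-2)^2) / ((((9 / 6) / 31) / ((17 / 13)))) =-15953344 / 195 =-81812.02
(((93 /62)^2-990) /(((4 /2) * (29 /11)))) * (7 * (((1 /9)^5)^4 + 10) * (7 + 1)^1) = -4109655655125013642635833 /39174699812516770581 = -104905.86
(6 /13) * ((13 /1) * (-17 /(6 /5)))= -85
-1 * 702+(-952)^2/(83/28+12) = 25082374/419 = 59862.47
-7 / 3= -2.33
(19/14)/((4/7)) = 19/8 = 2.38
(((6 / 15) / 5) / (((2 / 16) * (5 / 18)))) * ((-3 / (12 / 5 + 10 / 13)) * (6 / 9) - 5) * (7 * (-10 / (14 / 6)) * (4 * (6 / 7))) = 4810752 / 3605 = 1334.47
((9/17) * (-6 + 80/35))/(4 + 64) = -0.03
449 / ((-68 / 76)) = -8531 / 17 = -501.82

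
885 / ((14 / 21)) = 2655 / 2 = 1327.50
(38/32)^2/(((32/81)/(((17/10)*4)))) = 497097/20480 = 24.27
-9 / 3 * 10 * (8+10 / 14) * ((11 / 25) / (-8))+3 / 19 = 38667 / 2660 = 14.54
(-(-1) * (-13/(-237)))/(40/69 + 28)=299/155788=0.00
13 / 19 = 0.68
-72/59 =-1.22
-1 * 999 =-999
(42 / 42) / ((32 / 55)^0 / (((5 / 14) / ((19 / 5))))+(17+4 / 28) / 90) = 525 / 5686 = 0.09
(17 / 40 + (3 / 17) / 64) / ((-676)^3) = -179 / 129269370880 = -0.00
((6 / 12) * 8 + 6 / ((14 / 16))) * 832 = 63232 / 7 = 9033.14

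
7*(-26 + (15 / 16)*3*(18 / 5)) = -889 / 8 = -111.12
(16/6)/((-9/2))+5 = 119/27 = 4.41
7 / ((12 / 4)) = 7 / 3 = 2.33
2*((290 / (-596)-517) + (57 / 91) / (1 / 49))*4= -7543364 / 1937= -3894.35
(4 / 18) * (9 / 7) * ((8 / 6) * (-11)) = -4.19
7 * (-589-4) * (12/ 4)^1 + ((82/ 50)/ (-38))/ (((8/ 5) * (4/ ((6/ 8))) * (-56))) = -16959989637/ 1361920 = -12453.00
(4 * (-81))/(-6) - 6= 48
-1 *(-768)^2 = -589824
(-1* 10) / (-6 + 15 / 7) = 70 / 27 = 2.59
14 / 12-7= -35 / 6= -5.83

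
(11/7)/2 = 11/14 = 0.79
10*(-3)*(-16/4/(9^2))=40/27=1.48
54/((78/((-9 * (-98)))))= 7938/13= 610.62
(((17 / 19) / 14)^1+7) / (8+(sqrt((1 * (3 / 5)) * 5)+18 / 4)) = 46975 / 81529 - 3758 * sqrt(3) / 81529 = 0.50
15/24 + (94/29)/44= 1783/2552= 0.70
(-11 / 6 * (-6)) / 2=11 / 2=5.50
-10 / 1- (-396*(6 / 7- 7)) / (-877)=-44362 / 6139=-7.23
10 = 10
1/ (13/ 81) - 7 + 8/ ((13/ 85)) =51.54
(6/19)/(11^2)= 6/2299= 0.00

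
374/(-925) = -374/925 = -0.40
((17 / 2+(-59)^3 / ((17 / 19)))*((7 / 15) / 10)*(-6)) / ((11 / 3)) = 163886373 / 9350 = 17527.95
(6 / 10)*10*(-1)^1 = -6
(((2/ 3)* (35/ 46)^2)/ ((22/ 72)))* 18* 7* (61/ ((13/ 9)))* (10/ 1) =5084289000/ 75647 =67210.72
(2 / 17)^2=4 / 289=0.01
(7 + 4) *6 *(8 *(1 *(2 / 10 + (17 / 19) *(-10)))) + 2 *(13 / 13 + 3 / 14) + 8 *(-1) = -3075081 / 665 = -4624.18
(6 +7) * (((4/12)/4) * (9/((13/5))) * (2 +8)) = 75/2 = 37.50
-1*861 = -861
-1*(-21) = 21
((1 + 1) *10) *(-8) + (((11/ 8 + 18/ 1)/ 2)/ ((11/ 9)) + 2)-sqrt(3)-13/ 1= -28701/ 176-sqrt(3)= -164.81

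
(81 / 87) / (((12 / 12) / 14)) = 378 / 29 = 13.03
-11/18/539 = -1/882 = -0.00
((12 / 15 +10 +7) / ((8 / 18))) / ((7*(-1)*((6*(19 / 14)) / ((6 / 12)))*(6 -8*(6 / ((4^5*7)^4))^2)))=-2422891769030393810182832390144 / 41379724594676388668291070033635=-0.06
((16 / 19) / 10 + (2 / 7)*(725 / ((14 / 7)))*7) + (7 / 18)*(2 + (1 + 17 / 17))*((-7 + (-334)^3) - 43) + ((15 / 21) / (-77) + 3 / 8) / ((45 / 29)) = -57958892.01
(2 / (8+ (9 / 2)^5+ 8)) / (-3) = -64 / 178683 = -0.00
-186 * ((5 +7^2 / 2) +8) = -6975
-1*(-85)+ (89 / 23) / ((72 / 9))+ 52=25297 / 184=137.48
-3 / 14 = -0.21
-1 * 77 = -77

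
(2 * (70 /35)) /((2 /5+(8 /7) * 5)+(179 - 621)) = -35 /3814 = -0.01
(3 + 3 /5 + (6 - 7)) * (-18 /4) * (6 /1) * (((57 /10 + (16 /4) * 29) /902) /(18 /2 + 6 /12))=-427167 /428450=-1.00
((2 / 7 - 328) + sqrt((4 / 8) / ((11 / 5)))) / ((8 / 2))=-1147 / 14 + sqrt(110) / 88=-81.81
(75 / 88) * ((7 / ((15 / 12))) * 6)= 315 / 11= 28.64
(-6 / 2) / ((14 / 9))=-27 / 14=-1.93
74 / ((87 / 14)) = 11.91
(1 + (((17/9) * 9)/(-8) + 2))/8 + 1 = 71/64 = 1.11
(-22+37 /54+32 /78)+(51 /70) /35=-8979487 /429975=-20.88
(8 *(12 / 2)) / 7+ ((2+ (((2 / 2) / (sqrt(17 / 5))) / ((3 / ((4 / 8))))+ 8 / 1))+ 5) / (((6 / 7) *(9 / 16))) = 28 *sqrt(85) / 1377+ 2392 / 63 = 38.16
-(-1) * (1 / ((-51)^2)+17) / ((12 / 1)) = 1.42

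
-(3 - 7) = 4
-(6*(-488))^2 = -8573184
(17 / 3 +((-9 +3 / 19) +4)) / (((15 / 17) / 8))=6392 / 855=7.48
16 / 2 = 8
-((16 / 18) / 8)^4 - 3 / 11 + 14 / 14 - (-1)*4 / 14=511681 / 505197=1.01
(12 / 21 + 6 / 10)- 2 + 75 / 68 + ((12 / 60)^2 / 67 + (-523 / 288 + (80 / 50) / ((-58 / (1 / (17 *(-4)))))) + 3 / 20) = -2315018227 / 1664762400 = -1.39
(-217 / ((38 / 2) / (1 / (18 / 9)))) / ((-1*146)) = 217 / 5548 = 0.04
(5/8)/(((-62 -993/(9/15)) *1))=-5/13736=-0.00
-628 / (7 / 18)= -11304 / 7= -1614.86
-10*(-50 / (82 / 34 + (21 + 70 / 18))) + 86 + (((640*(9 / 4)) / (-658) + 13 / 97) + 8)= 14697744343 / 133300601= 110.26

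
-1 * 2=-2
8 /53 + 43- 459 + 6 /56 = -616961 /1484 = -415.74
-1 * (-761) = 761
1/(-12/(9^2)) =-27/4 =-6.75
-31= -31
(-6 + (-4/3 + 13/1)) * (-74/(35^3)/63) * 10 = -2516/1620675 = -0.00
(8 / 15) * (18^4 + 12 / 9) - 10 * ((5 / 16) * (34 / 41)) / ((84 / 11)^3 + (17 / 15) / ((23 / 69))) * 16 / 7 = 2159234226013684 / 38566088505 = 55987.90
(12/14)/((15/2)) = 4/35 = 0.11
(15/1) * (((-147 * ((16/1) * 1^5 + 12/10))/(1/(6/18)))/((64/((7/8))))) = -44247/256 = -172.84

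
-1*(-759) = 759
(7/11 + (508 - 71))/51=4814/561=8.58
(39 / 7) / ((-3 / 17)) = -221 / 7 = -31.57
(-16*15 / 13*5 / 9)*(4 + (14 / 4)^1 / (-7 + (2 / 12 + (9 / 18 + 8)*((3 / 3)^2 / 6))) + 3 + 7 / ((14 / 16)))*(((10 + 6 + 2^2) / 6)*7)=-1741600 / 507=-3435.11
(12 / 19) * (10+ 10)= 240 / 19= 12.63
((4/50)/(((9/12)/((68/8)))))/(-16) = -17/300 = -0.06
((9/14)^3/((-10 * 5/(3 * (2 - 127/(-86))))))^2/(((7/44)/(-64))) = -4703624327259/3806827517500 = -1.24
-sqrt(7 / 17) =-sqrt(119) / 17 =-0.64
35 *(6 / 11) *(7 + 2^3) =3150 / 11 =286.36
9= 9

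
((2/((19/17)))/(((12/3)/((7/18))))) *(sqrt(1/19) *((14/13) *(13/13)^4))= 833 *sqrt(19)/84474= 0.04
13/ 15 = 0.87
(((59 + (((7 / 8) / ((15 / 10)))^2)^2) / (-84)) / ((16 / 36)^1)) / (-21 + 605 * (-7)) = 1225825 / 3294756864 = 0.00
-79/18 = -4.39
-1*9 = -9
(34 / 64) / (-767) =-17 / 24544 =-0.00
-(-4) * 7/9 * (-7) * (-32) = 6272/9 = 696.89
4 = 4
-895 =-895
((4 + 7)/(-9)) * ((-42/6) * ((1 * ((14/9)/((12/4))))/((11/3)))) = 98/81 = 1.21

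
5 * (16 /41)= 80 /41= 1.95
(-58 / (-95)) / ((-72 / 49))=-1421 / 3420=-0.42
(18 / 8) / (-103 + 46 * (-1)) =-9 / 596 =-0.02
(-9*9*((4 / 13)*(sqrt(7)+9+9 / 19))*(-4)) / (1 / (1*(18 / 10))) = 11664*sqrt(7) / 65+419904 / 247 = 2174.79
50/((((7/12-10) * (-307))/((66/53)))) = 39600/1838623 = 0.02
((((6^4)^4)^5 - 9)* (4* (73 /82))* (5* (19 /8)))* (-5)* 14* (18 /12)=-130117525393393468683425844150236368724881992755441349311467402035225 /164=-793399545081667491972108800000000000000000000000000000000000000000.00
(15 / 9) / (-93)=-5 / 279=-0.02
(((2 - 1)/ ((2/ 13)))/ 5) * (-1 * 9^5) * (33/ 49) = -25332021/ 490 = -51698.00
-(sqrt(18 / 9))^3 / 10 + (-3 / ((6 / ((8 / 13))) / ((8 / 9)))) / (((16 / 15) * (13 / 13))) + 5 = 185 / 39 - sqrt(2) / 5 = 4.46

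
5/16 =0.31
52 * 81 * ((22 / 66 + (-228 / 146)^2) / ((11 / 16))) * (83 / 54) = 1530177376 / 58619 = 26103.78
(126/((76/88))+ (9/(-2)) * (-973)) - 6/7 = 1203261/266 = 4523.54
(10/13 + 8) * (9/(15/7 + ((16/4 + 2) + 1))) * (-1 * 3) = -10773/416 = -25.90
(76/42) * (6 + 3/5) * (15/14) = 627/49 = 12.80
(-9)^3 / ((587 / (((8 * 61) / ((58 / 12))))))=-2134512 / 17023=-125.39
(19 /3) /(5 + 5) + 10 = 319 /30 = 10.63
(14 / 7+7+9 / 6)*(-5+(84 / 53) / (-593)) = -3301809 / 62858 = -52.53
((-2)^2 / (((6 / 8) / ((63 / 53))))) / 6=56 / 53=1.06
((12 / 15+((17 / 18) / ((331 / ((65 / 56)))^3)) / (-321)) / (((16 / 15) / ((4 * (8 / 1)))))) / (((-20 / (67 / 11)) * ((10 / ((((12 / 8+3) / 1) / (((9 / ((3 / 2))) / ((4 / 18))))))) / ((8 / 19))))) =-9861895443830725249 / 192270163067863372800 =-0.05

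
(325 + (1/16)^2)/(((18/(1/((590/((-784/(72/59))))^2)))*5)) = 199765601/46656000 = 4.28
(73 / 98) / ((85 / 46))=1679 / 4165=0.40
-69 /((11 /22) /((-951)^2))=-124807338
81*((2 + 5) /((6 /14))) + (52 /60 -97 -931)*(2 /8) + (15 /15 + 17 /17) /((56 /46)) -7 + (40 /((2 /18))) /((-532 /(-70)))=8843659 /7980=1108.23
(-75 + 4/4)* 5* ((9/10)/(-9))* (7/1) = 259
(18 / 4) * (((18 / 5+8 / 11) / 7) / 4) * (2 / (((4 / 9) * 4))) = 1377 / 1760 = 0.78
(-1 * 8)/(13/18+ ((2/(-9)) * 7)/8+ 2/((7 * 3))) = -2016/157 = -12.84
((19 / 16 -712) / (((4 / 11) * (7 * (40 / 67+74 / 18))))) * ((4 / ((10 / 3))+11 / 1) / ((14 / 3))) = -812058291 / 5237120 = -155.06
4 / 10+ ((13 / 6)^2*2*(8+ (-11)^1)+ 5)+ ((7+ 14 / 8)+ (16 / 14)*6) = -3007 / 420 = -7.16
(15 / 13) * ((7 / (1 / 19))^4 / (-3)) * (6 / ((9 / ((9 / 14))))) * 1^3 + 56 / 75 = -50287615147 / 975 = -51577041.18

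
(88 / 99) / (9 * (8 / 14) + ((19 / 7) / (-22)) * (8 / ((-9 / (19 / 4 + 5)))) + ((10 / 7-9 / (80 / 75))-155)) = -9856 / 1727475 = -0.01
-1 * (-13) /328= 13 /328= 0.04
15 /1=15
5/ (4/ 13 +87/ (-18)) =-390/ 353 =-1.10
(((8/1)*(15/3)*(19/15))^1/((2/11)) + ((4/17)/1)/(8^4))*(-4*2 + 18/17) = -858632369/443904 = -1934.27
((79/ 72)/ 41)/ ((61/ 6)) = 79/ 30012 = 0.00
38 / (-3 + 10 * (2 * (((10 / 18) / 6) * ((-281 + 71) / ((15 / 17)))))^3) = -747954 / 16851649049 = -0.00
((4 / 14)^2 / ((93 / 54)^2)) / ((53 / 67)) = 0.03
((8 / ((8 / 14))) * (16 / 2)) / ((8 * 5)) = 14 / 5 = 2.80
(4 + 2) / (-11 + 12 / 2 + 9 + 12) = 3 / 8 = 0.38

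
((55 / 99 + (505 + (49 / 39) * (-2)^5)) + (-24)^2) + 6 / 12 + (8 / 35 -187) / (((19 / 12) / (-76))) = 81956339 / 8190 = 10006.88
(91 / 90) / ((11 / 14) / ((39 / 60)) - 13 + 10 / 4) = -8281 / 76095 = -0.11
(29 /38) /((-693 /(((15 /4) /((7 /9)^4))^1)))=-317115 /28101304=-0.01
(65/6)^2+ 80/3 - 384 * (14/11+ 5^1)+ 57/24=-1791761/792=-2262.32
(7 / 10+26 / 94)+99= 46989 / 470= 99.98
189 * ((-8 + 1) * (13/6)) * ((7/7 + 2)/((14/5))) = -12285/4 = -3071.25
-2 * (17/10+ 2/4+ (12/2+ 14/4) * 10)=-972/5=-194.40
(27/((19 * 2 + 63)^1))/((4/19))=513/404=1.27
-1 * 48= -48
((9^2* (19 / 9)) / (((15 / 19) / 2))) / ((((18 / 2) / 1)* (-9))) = -722 / 135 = -5.35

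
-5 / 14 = -0.36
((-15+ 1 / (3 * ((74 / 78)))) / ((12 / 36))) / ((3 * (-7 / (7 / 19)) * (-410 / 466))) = -126286 / 144115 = -0.88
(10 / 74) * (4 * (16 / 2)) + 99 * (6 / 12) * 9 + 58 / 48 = 400517 / 888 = 451.03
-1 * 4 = -4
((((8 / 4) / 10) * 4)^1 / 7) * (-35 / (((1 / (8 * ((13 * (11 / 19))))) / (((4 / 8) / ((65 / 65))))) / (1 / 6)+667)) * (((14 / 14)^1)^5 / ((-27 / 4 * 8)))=572 / 5152113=0.00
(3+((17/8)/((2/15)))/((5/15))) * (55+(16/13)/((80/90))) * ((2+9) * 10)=32776095/104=315154.76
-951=-951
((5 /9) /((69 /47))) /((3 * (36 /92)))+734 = 535321 /729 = 734.32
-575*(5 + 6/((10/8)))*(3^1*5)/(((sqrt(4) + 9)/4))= -338100/11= -30736.36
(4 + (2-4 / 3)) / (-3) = -14 / 9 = -1.56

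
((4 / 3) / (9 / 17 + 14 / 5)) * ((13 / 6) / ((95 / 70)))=30940 / 48393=0.64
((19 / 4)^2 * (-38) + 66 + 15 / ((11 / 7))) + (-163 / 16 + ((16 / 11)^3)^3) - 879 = -61943220915443 / 37727163056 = -1641.87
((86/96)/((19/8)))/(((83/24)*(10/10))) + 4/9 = 7856/14193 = 0.55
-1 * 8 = -8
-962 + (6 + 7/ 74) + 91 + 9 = -63337/ 74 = -855.91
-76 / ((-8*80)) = 0.12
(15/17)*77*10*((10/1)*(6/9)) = 77000/17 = 4529.41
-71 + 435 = 364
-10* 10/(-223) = 100/223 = 0.45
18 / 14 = 9 / 7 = 1.29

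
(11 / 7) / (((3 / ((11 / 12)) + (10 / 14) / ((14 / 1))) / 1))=1694 / 3583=0.47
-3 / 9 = -1 / 3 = -0.33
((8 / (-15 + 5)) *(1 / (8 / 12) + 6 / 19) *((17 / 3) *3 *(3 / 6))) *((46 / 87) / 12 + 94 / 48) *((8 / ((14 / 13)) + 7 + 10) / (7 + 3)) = -4904313 / 81200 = -60.40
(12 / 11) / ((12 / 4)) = 4 / 11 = 0.36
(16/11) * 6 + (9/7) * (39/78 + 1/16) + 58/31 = 432389/38192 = 11.32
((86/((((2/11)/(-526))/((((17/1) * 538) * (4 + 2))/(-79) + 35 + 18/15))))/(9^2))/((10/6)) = 64707632638/53325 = 1213457.71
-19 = -19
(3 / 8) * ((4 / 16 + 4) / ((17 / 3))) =9 / 32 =0.28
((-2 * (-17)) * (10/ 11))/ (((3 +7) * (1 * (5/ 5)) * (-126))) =-0.02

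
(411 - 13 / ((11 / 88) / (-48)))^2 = 29192409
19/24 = 0.79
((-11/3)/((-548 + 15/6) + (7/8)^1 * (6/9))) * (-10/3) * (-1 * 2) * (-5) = -4400/19617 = -0.22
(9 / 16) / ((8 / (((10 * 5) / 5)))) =0.70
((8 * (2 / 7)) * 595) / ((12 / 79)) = 26860 / 3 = 8953.33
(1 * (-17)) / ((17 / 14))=-14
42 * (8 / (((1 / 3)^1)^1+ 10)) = 1008 / 31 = 32.52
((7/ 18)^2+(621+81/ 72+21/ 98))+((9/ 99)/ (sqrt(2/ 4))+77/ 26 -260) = sqrt(2)/ 11+21549977/ 58968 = 365.58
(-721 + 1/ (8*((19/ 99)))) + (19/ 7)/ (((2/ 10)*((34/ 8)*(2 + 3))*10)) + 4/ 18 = -586102151/ 813960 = -720.06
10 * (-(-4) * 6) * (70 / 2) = 8400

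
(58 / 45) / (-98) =-29 / 2205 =-0.01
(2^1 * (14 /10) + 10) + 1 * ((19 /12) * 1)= 863 /60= 14.38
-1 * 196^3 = -7529536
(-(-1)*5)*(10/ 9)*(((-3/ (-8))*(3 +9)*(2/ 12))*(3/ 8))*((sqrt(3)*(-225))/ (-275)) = 225*sqrt(3)/ 176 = 2.21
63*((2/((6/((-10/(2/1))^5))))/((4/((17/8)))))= -1115625/32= -34863.28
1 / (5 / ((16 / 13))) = 16 / 65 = 0.25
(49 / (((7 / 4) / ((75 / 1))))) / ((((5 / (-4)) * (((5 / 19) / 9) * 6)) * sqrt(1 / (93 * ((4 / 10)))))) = -9576 * sqrt(930) / 5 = -58405.75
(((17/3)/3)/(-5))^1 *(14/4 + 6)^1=-323/90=-3.59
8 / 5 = 1.60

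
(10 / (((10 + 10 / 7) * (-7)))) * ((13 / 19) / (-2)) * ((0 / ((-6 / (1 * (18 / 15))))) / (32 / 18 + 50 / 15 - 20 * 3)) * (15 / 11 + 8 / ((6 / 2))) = 0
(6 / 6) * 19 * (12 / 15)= 76 / 5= 15.20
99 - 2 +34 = 131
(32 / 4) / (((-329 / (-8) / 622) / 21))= 119424 / 47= 2540.94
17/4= 4.25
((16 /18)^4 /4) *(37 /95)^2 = 1401856 /59213025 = 0.02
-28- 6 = -34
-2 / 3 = -0.67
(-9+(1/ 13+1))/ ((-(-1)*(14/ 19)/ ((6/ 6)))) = -1957/ 182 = -10.75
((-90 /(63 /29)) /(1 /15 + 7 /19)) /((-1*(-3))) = -31.74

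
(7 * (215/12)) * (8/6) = 167.22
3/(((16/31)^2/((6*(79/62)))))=22041/256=86.10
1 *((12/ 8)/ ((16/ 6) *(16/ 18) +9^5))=81/ 3188774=0.00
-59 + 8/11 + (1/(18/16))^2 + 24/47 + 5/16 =-56.66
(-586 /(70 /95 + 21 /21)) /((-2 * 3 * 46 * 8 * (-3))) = -0.05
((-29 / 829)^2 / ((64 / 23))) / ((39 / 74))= 715691 / 857676768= 0.00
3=3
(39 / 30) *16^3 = 26624 / 5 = 5324.80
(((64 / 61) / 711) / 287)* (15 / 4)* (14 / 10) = 16 / 592737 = 0.00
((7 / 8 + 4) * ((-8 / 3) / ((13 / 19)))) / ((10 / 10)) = -19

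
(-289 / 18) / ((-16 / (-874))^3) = -24118047917 / 9216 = -2616975.69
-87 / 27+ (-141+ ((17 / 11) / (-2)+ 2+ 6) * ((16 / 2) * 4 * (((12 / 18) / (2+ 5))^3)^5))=-36024091286199384060650 / 249781834804156168437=-144.22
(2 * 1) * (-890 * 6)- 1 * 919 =-11599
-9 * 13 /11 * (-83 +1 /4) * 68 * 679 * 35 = 15645901635 /11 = 1422354694.09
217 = 217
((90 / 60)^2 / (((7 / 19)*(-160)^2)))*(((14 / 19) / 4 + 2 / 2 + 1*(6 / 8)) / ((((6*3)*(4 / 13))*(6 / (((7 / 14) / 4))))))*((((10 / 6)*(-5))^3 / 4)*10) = -284375 / 113246208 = -0.00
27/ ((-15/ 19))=-171/ 5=-34.20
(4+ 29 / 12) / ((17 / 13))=1001 / 204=4.91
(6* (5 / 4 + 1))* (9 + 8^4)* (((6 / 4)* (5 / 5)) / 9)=36945 / 4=9236.25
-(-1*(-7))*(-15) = 105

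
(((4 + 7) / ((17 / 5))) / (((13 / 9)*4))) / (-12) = -165 / 3536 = -0.05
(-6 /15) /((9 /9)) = -2 /5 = -0.40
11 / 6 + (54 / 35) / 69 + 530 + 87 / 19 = 49228607 / 91770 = 536.43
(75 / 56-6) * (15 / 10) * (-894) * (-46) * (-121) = 974052783 / 28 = 34787599.39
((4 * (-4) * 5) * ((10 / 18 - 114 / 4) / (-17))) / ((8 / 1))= -2515 / 153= -16.44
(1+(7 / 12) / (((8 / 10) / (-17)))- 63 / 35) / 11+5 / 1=10033 / 2640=3.80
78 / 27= 26 / 9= 2.89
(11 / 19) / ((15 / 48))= 176 / 95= 1.85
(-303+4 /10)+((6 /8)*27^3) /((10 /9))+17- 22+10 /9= 4672633 /360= 12979.54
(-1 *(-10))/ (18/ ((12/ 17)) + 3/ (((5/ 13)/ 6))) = 100/ 723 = 0.14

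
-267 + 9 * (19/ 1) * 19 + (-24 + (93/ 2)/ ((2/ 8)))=3144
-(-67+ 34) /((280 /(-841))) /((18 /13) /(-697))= 83823311 /1680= 49894.83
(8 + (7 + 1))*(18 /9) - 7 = 25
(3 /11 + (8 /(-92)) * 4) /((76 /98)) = -49 /506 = -0.10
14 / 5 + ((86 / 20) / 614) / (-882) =15163301 / 5415480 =2.80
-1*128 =-128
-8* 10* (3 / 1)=-240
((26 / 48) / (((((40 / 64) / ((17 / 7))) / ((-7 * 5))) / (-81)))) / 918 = 13 / 2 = 6.50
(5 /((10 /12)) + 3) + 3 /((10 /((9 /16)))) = 9.17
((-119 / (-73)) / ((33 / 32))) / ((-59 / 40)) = -152320 / 142131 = -1.07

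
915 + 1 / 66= 915.02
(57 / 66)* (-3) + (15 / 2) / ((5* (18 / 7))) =-265 / 132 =-2.01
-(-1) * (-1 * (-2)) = 2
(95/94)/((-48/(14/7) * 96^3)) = -0.00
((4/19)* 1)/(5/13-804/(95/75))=-52/156685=-0.00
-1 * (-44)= 44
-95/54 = -1.76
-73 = -73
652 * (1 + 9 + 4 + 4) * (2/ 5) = 23472/ 5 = 4694.40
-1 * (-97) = 97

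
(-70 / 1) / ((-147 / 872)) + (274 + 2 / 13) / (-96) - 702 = -632525 / 2184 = -289.62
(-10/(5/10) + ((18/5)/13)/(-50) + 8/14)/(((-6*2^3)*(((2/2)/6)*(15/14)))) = 221063/97500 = 2.27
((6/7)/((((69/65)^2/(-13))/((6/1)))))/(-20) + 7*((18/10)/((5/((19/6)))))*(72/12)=4707116/92575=50.85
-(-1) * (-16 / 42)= -8 / 21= -0.38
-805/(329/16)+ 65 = 1215/47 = 25.85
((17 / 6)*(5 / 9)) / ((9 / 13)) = 2.27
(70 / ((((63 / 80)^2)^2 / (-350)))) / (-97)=20480000000 / 31184433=656.74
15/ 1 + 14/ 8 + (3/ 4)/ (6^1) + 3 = 159/ 8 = 19.88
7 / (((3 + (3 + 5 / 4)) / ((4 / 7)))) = 16 / 29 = 0.55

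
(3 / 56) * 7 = 3 / 8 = 0.38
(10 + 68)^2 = 6084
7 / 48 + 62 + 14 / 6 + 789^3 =23576118407 / 48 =491169133.48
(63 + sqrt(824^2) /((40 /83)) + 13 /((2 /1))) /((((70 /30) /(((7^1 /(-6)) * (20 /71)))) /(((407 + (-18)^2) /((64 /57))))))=-741380931 /4544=-163156.01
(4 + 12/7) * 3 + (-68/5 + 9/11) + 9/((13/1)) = 25292/5005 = 5.05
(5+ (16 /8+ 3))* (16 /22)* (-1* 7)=-560 /11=-50.91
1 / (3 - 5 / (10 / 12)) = -1 / 3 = -0.33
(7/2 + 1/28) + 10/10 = 4.54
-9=-9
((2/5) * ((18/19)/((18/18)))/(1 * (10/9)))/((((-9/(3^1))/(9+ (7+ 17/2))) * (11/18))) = -23814/5225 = -4.56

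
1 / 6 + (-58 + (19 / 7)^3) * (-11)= 860653 / 2058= 418.20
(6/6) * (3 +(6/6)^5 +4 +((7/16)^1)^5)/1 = 8405415/1048576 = 8.02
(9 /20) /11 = 9 /220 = 0.04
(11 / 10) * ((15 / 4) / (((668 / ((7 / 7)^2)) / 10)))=165 / 2672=0.06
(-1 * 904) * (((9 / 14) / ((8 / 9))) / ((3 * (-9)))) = 24.21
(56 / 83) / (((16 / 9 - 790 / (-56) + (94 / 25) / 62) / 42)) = 459345600 / 258476027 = 1.78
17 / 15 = 1.13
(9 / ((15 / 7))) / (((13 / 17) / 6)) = 2142 / 65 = 32.95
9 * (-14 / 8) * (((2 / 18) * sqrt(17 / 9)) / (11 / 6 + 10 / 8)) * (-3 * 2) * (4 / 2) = 84 * sqrt(17) / 37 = 9.36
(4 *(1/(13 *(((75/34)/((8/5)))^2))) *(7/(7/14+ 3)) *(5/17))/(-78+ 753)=34816/246796875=0.00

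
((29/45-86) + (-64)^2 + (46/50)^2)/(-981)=-22564636/5518125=-4.09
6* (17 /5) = 102 /5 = 20.40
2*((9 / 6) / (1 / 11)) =33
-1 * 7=-7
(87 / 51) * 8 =232 / 17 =13.65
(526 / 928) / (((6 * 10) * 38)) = 263 / 1057920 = 0.00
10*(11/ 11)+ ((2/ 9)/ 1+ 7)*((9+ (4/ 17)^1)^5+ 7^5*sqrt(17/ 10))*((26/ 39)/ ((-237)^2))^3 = 873964*sqrt(170)/ 43062213483178587+ 611421852545457266150230/ 61142185249585499002059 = 10.00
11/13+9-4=76/13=5.85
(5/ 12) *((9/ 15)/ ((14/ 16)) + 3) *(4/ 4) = 43/ 28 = 1.54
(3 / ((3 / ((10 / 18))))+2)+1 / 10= 239 / 90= 2.66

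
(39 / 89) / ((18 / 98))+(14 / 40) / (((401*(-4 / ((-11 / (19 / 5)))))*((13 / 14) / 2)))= 252515669 / 105782196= 2.39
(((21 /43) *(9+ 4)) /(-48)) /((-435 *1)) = 91 /299280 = 0.00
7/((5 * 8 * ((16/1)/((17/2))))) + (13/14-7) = -53567/8960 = -5.98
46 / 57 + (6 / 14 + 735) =736.24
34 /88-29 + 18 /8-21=-521 /11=-47.36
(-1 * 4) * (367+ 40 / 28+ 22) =-10932 / 7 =-1561.71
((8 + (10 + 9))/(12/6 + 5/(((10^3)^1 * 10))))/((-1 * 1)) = -54000/4001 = -13.50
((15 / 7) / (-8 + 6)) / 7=-15 / 98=-0.15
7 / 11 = 0.64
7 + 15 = 22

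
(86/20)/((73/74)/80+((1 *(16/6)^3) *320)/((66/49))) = 22681296/23763418643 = 0.00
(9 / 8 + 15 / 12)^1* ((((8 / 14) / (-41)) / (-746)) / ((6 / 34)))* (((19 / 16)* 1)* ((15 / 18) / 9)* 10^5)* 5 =479453125 / 34684524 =13.82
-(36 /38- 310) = 5872 /19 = 309.05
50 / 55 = 10 / 11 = 0.91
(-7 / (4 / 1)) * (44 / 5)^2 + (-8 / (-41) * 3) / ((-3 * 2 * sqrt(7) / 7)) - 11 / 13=-44319 / 325 - 4 * sqrt(7) / 41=-136.62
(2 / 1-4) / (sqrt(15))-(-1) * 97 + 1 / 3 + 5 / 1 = 101.82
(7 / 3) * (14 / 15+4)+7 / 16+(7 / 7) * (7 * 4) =28763 / 720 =39.95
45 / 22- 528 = -525.95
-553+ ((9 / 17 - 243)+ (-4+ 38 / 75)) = -1018679 / 1275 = -798.96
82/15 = 5.47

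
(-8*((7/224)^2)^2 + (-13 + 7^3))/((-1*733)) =-43253759/96075776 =-0.45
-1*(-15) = 15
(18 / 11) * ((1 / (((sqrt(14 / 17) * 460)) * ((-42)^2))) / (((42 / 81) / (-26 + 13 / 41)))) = -28431 * sqrt(238) / 3984891680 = -0.00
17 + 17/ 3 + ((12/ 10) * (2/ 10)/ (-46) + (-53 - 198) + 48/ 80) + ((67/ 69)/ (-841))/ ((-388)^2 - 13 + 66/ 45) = -746007313329008/ 3275718190575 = -227.74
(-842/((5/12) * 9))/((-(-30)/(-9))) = 1684/25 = 67.36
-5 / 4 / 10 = -1 / 8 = -0.12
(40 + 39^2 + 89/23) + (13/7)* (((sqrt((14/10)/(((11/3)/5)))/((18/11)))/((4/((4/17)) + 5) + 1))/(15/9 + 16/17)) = 221* sqrt(231)/128478 + 35992/23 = 1564.90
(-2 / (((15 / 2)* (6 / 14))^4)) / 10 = -38416 / 20503125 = -0.00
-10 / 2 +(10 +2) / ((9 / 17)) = 53 / 3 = 17.67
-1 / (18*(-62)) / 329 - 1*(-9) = 3304477 / 367164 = 9.00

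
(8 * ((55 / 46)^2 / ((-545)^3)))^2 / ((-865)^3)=-58564 / 7593791396493595217782740625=-0.00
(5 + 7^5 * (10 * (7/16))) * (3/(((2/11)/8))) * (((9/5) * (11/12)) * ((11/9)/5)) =156601467/40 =3915036.68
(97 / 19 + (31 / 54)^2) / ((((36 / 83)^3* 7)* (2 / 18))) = 172171355357 / 2010500352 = 85.64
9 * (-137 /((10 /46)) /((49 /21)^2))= -255231 /245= -1041.76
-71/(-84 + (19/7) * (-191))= 0.12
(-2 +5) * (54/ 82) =81/ 41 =1.98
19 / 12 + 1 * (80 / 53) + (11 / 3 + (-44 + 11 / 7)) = -52933 / 1484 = -35.67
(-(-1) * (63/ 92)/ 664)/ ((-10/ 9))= -0.00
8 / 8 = 1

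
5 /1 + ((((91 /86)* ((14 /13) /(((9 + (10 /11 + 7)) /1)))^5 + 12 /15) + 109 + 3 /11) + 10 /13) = 108871745675365753007 /939829975886806290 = 115.84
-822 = -822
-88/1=-88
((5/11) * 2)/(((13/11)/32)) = 320/13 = 24.62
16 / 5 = 3.20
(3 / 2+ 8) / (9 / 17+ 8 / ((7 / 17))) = 119 / 250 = 0.48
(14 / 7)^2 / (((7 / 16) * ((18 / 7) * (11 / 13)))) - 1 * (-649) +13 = 65954 / 99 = 666.20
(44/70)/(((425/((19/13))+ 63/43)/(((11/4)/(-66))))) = -8987/100284240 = -0.00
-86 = -86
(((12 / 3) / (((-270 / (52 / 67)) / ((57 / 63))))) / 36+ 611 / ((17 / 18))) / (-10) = -9400563796 / 145307925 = -64.69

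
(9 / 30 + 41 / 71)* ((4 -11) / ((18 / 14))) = -30527 / 6390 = -4.78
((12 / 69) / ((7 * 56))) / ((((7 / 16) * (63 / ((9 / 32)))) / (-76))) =-19 / 55223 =-0.00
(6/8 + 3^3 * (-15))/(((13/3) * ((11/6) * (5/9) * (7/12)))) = -10206/65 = -157.02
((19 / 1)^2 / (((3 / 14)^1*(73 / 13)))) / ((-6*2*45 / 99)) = -361361 / 6570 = -55.00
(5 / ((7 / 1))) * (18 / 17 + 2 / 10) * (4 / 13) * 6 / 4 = 642 / 1547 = 0.41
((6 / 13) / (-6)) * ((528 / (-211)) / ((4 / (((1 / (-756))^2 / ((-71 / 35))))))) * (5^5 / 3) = -171875 / 3975298236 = -0.00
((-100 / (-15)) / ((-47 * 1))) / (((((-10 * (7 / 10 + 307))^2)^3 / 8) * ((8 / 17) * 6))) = -10 / 21118176899110796657391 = -0.00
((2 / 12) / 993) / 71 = 1 / 423018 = 0.00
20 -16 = 4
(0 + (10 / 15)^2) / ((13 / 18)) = 8 / 13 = 0.62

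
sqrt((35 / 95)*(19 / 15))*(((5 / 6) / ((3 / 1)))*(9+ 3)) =2*sqrt(105) / 9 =2.28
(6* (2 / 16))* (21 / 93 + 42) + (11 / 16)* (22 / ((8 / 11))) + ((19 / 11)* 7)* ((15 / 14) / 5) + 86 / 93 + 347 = 26384029 / 65472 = 402.98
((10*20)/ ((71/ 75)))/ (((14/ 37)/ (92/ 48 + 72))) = 20511875/ 497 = 41271.38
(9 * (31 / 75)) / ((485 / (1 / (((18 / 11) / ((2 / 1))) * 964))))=341 / 35065500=0.00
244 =244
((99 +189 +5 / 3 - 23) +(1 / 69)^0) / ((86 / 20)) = 8030 / 129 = 62.25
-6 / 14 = -3 / 7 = -0.43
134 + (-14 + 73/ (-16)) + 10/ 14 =13009/ 112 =116.15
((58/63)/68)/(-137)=-29/293454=-0.00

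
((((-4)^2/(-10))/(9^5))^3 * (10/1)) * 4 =-4096/5147278302366225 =-0.00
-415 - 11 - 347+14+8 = -751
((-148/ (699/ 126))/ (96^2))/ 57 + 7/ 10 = 0.70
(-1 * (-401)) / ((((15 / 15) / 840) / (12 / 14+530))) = 178813920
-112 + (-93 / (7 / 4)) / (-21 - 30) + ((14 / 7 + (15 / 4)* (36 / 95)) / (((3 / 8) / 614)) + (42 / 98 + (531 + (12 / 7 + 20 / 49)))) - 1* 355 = 5669.00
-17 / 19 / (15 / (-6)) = 34 / 95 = 0.36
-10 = -10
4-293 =-289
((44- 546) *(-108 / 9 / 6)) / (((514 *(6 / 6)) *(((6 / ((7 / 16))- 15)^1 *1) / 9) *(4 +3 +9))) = -1757 / 2056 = -0.85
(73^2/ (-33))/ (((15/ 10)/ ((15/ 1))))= -53290/ 33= -1614.85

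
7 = 7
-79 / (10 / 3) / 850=-237 / 8500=-0.03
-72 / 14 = -36 / 7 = -5.14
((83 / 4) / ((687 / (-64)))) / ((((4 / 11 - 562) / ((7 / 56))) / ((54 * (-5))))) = -82170 / 707381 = -0.12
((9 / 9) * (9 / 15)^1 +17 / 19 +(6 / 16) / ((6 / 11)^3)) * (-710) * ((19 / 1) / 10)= -14784827 / 2880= -5133.62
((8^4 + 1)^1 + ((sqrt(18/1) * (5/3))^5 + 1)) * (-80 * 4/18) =-2000000 * sqrt(2)/9-218560/3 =-387123.01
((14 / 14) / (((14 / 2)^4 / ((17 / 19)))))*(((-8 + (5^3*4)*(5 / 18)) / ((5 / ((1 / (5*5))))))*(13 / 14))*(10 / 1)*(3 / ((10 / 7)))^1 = 0.01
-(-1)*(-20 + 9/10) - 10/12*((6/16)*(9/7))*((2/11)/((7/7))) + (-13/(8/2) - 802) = -2539223/3080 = -824.42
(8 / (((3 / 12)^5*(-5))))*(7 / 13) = -57344 / 65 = -882.22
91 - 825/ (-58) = 6103/ 58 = 105.22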